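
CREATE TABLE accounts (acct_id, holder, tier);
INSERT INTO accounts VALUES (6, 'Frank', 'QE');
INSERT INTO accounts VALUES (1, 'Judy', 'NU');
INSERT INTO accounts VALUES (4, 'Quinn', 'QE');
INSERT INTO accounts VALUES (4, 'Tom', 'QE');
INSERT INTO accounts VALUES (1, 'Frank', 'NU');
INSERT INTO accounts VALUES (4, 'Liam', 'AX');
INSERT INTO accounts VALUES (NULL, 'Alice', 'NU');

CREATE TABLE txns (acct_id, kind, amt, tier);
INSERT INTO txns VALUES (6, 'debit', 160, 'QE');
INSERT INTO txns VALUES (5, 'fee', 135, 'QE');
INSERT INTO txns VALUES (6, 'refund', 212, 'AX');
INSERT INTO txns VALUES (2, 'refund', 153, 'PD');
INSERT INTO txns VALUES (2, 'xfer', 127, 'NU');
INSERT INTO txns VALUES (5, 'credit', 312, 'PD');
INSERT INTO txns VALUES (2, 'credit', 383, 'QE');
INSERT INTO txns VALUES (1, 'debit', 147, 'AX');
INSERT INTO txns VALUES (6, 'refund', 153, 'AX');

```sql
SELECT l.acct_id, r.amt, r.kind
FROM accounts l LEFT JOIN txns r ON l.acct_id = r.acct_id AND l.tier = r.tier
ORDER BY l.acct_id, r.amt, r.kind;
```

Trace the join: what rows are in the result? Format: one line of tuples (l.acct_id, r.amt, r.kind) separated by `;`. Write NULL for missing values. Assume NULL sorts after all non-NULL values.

LEFT JOIN keeps every row from `accounts`; unmatched rows get NULL for `txns`'s columns.
Matching on l.acct_id = r.acct_id AND l.tier = r.tier. A NULL in a compared column never satisfies the condition.
Matched pairs: 1; unmatched l rows kept: 6.

(1, NULL, NULL); (1, NULL, NULL); (4, NULL, NULL); (4, NULL, NULL); (4, NULL, NULL); (6, 160, debit); (NULL, NULL, NULL)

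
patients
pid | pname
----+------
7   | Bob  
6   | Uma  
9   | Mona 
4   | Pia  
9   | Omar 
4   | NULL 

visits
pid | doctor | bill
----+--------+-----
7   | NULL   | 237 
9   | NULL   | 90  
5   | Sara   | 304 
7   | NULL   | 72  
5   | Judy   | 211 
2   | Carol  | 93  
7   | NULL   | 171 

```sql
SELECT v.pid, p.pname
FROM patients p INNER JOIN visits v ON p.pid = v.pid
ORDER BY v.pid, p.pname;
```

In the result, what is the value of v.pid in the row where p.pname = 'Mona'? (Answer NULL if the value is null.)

9

INNER JOIN keeps only pairs where the ON condition holds.
Matching on p.pid = v.pid.
- p (pid=7) pairs with 3 row(s) of v.
- p (pid=6) has no partner → excluded.
- p (pid=9) pairs with 1 row(s) of v.
- p (pid=4) has no partner → excluded.
- p (pid=9) pairs with 1 row(s) of v.
- p (pid=4) has no partner → excluded.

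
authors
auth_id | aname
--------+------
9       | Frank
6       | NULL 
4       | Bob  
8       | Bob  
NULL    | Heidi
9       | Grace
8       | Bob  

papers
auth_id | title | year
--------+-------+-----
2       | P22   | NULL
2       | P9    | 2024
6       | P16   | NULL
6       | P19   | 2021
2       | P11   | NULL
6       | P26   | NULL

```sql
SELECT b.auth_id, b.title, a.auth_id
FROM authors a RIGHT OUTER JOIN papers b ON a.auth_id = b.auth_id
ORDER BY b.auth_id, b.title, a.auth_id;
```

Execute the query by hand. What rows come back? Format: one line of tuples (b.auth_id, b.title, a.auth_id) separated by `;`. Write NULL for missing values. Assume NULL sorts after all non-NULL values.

(2, P11, NULL); (2, P22, NULL); (2, P9, NULL); (6, P16, 6); (6, P19, 6); (6, P26, 6)

RIGHT JOIN keeps every row from `papers`; unmatched rows get NULL for `authors`'s columns.
Matching on a.auth_id = b.auth_id. A NULL in a compared column never satisfies the condition.
- a (auth_id=9) has no partner in b.
- a (auth_id=6) pairs with 3 row(s) of b.
- a (auth_id=4) has no partner in b.
- a (auth_id=8) has no partner in b.
- a (auth_id=NULL) has no partner in b.
- a (auth_id=9) has no partner in b.
- a (auth_id=8) has no partner in b.
- 3 b row(s) had no a match → kept, a columns NULL.
After projecting and ordering:
b.auth_id | b.title | a.auth_id
2 | P11 | NULL
2 | P22 | NULL
2 | P9 | NULL
6 | P16 | 6
6 | P19 | 6
6 | P26 | 6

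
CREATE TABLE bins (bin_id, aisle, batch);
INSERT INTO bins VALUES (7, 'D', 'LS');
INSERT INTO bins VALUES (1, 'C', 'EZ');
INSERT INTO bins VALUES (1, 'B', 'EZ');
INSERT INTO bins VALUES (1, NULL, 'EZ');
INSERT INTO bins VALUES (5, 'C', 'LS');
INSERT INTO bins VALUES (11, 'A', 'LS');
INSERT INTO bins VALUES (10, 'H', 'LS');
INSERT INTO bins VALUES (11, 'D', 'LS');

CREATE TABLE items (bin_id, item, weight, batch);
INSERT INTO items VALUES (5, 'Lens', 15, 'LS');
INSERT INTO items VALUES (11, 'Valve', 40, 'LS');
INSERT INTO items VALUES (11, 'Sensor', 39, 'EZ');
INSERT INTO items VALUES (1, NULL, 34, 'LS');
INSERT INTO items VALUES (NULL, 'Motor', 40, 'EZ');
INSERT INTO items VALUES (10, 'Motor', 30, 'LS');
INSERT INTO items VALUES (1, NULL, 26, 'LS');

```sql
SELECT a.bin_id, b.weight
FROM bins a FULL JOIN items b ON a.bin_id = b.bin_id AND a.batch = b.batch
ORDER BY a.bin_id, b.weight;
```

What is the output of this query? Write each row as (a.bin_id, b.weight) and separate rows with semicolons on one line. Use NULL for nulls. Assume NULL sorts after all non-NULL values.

FULL OUTER JOIN keeps every row from both sides; unmatched rows get NULL for the other side's columns.
Matching on a.bin_id = b.bin_id AND a.batch = b.batch. A NULL in a compared column never satisfies the condition.
- a[0] bin_id=7, batch=LS → no match; kept with NULLs on the b side.
- a[1] bin_id=1, batch=EZ → no match; kept with NULLs on the b side.
- a[2] bin_id=1, batch=EZ → no match; kept with NULLs on the b side.
- a[3] bin_id=1, batch=EZ → no match; kept with NULLs on the b side.
- a[4] bin_id=5, batch=LS → 1 match(es) in b → 1 row(s).
- a[5] bin_id=11, batch=LS → 1 match(es) in b → 1 row(s).
- a[6] bin_id=10, batch=LS → 1 match(es) in b → 1 row(s).
- a[7] bin_id=11, batch=LS → 1 match(es) in b → 1 row(s).
- plus 4 unmatched b row(s), each kept with NULL a columns.

(1, NULL); (1, NULL); (1, NULL); (5, 15); (7, NULL); (10, 30); (11, 40); (11, 40); (NULL, 26); (NULL, 34); (NULL, 39); (NULL, 40)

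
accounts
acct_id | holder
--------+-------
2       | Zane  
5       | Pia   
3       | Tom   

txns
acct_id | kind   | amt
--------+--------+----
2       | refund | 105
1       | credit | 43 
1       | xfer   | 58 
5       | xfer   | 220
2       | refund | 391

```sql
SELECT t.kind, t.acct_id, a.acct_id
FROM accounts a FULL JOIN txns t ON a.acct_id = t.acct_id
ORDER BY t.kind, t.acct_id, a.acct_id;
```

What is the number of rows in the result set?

FULL OUTER JOIN keeps every row from both sides; unmatched rows get NULL for the other side's columns.
Matching on a.acct_id = t.acct_id.
Matched pairs: 3; unmatched a rows kept: 1; unmatched t rows kept: 2.
Total: 3 matched + 3 padded = 6 rows.

6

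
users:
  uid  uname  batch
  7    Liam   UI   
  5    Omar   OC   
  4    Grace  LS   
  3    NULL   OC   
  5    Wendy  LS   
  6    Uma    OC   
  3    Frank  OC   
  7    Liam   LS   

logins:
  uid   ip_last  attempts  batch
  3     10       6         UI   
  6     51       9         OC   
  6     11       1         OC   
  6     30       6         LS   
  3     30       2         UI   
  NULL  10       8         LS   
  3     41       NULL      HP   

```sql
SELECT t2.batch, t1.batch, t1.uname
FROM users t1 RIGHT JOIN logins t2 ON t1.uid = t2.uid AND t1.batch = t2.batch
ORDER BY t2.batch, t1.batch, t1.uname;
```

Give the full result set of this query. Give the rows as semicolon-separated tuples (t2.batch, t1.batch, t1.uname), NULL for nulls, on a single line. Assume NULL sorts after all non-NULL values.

RIGHT JOIN keeps every row from `logins`; unmatched rows get NULL for `users`'s columns.
Matching on t1.uid = t2.uid AND t1.batch = t2.batch. A NULL in a compared column never satisfies the condition.
Matched pairs: 2; unmatched t2 rows kept: 5.

(HP, NULL, NULL); (LS, NULL, NULL); (LS, NULL, NULL); (OC, OC, Uma); (OC, OC, Uma); (UI, NULL, NULL); (UI, NULL, NULL)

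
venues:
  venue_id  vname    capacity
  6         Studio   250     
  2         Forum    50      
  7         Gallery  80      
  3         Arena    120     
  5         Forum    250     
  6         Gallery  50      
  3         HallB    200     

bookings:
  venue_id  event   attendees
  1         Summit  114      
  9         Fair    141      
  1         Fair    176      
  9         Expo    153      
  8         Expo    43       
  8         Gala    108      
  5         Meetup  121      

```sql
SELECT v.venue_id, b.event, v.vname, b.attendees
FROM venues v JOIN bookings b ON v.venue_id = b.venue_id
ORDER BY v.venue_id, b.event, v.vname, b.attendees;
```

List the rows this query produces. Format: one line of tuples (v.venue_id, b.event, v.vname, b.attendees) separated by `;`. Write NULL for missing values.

(5, Meetup, Forum, 121)

INNER JOIN keeps only pairs where the ON condition holds.
Matching on v.venue_id = b.venue_id.
- v (venue_id=6) has no partner → excluded.
- v (venue_id=2) has no partner → excluded.
- v (venue_id=7) has no partner → excluded.
- v (venue_id=3) has no partner → excluded.
- v (venue_id=5) pairs with 1 row(s) of b.
- v (venue_id=6) has no partner → excluded.
- v (venue_id=3) has no partner → excluded.
After projecting and ordering:
v.venue_id | b.event | v.vname | b.attendees
5 | Meetup | Forum | 121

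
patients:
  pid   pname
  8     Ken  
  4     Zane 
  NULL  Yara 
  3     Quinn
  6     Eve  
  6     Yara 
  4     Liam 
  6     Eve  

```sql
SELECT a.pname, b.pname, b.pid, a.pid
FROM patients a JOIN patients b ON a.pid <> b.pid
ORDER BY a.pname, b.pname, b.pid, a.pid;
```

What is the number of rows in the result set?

34

INNER JOIN keeps only pairs where the ON condition holds.
Matching on a.pid <> b.pid. A NULL in a compared column never satisfies the condition.
- a[0] pid=8 → 6 match(es) in b → 6 row(s).
- a[1] pid=4 → 5 match(es) in b → 5 row(s).
- a[2] pid=NULL → no match; dropped.
- a[3] pid=3 → 6 match(es) in b → 6 row(s).
- a[4] pid=6 → 4 match(es) in b → 4 row(s).
- a[5] pid=6 → 4 match(es) in b → 4 row(s).
- a[6] pid=4 → 5 match(es) in b → 5 row(s).
- a[7] pid=6 → 4 match(es) in b → 4 row(s).
Total: 34 rows.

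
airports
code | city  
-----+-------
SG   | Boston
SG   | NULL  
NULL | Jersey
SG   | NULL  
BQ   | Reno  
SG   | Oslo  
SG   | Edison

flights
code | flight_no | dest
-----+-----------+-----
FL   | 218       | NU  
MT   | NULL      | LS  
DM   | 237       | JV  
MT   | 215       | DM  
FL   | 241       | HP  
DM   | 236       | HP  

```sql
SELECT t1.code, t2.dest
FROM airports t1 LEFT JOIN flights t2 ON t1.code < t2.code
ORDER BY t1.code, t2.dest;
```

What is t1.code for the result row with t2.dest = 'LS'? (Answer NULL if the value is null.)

LEFT JOIN keeps every row from `airports`; unmatched rows get NULL for `flights`'s columns.
Matching on t1.code < t2.code. A NULL in a compared column never satisfies the condition.
Matched pairs: 6; unmatched t1 rows kept: 6.

BQ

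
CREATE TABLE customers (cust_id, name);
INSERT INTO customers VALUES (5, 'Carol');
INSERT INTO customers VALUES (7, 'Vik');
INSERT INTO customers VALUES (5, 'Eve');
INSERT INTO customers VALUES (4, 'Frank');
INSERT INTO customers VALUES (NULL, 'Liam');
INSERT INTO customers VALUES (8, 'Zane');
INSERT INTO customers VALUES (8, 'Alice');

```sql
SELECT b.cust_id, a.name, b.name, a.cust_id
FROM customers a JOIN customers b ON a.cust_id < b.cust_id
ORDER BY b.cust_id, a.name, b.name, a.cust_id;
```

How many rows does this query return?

13

INNER JOIN keeps only pairs where the ON condition holds.
Matching on a.cust_id < b.cust_id. A NULL in a compared column never satisfies the condition.
Matched pairs: 13.
Total: 13 rows.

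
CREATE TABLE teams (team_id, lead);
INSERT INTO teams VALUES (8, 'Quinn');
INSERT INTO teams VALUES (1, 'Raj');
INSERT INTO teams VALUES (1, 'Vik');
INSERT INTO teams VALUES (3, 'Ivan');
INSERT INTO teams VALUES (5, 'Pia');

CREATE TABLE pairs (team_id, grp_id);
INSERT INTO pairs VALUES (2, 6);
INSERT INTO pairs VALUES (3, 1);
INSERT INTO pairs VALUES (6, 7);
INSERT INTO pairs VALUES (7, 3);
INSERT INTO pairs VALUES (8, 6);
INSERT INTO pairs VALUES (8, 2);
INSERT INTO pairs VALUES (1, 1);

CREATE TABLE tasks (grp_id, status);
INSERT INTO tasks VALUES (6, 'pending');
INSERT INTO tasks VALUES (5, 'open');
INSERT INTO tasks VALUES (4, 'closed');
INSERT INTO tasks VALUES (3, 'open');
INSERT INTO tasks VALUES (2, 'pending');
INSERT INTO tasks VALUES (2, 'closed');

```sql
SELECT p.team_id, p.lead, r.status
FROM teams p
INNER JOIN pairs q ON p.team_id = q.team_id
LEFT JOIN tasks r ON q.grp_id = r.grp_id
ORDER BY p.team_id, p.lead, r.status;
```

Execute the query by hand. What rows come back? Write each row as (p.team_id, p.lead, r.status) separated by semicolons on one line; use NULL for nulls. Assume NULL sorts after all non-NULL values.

Step 1 — p INNER JOIN q on team_id → 5 row(s).
Then LEFT JOIN `tasks r` on grp_id: each of those 5 rows is kept; rows whose q.grp_id has no match in r get NULL for r's columns.

(1, Raj, NULL); (1, Vik, NULL); (3, Ivan, NULL); (8, Quinn, closed); (8, Quinn, pending); (8, Quinn, pending)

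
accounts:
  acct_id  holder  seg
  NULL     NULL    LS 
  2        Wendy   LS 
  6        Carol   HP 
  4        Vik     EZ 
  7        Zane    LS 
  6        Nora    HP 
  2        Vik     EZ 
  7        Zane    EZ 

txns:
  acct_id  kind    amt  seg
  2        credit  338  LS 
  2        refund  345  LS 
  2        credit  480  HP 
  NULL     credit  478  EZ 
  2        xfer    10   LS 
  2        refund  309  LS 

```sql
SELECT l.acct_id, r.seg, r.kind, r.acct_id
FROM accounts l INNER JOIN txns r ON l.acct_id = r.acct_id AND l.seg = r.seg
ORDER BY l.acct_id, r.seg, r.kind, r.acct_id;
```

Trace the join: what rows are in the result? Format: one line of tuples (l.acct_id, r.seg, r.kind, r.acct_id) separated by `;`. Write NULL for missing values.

INNER JOIN keeps only pairs where the ON condition holds.
Matching on l.acct_id = r.acct_id AND l.seg = r.seg. A NULL in a compared column never satisfies the condition.
Matched pairs: 4.

(2, LS, credit, 2); (2, LS, refund, 2); (2, LS, refund, 2); (2, LS, xfer, 2)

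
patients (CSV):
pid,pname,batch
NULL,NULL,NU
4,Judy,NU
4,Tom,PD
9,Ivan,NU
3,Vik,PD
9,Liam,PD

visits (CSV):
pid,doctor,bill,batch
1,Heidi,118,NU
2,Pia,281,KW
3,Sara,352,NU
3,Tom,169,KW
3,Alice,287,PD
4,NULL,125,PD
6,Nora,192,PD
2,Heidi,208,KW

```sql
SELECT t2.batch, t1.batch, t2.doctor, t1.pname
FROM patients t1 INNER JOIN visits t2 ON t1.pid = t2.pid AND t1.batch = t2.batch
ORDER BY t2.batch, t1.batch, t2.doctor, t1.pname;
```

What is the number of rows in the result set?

2

INNER JOIN keeps only pairs where the ON condition holds.
Matching on t1.pid = t2.pid AND t1.batch = t2.batch. A NULL in a compared column never satisfies the condition.
- pid=NULL, batch=NU: no matching t2 row, dropped.
- pid=4, batch=NU: no matching t2 row, dropped.
- pid=4, batch=PD: 1 matching t2 row(s), so 1 row(s) emitted.
- pid=9, batch=NU: no matching t2 row, dropped.
- pid=3, batch=PD: 1 matching t2 row(s), so 1 row(s) emitted.
- pid=9, batch=PD: no matching t2 row, dropped.
Total: 2 rows.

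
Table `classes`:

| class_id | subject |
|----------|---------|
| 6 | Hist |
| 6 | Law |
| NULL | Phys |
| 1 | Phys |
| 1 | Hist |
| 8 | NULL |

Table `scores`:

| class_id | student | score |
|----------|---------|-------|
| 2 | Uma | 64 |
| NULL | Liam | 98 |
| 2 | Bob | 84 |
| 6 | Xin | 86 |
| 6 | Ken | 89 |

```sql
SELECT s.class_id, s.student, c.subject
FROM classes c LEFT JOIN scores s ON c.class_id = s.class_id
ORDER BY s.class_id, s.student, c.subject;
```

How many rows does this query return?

LEFT JOIN keeps every row from `classes`; unmatched rows get NULL for `scores`'s columns.
Matching on c.class_id = s.class_id. A NULL in a compared column never satisfies the condition.
- c (class_id=6) pairs with 2 row(s) of s.
- c (class_id=6) pairs with 2 row(s) of s.
- c (class_id=NULL) has no partner → padded with NULL.
- c (class_id=1) has no partner → padded with NULL.
- c (class_id=1) has no partner → padded with NULL.
- c (class_id=8) has no partner → padded with NULL.
Total: 4 matched + 4 padded = 8 rows.

8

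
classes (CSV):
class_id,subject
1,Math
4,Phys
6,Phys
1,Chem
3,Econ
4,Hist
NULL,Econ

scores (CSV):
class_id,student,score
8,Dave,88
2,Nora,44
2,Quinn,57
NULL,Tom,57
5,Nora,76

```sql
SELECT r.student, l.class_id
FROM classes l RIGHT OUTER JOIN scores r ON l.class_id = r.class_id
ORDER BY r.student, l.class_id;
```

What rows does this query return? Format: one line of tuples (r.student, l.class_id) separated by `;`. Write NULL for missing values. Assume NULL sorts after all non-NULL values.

(Dave, NULL); (Nora, NULL); (Nora, NULL); (Quinn, NULL); (Tom, NULL)

RIGHT JOIN keeps every row from `scores`; unmatched rows get NULL for `classes`'s columns.
Matching on l.class_id = r.class_id. A NULL in a compared column never satisfies the condition.
- l row (class_id=1): no match.
- l row (class_id=4): no match.
- l row (class_id=6): no match.
- l row (class_id=1): no match.
- l row (class_id=3): no match.
- l row (class_id=4): no match.
- l row (class_id=NULL): no match.
- plus 5 unmatched r row(s), each kept with NULL l columns.
After projecting and ordering:
r.student | l.class_id
Dave | NULL
Nora | NULL
Nora | NULL
Quinn | NULL
Tom | NULL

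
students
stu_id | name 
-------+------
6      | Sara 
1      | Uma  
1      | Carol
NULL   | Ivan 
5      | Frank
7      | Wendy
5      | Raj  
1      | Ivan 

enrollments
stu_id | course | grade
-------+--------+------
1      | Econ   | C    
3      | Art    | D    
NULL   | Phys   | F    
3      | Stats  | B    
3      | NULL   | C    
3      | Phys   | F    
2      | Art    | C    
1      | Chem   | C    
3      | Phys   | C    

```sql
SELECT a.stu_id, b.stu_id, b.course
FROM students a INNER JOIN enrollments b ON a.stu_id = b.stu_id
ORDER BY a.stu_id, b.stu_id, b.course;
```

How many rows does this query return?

6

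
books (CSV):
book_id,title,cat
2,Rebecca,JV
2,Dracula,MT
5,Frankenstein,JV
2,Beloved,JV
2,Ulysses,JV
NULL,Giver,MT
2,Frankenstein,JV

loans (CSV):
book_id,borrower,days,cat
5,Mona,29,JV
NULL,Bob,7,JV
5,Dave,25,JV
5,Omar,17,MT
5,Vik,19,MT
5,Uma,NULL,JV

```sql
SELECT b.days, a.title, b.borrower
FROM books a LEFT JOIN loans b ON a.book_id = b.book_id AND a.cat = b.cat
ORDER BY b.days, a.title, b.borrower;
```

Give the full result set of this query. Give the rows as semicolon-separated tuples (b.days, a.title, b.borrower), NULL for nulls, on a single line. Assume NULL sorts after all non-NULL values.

LEFT JOIN keeps every row from `books`; unmatched rows get NULL for `loans`'s columns.
Matching on a.book_id = b.book_id AND a.cat = b.cat. A NULL in a compared column never satisfies the condition.
- a row (book_id=2, cat=JV): no match → kept, b columns NULL.
- a row (book_id=2, cat=MT): no match → kept, b columns NULL.
- a row (book_id=5, cat=JV): matches 3 b row(s) → 3 output row(s).
- a row (book_id=2, cat=JV): no match → kept, b columns NULL.
- a row (book_id=2, cat=JV): no match → kept, b columns NULL.
- a row (book_id=NULL, cat=MT): no match → kept, b columns NULL.
- a row (book_id=2, cat=JV): no match → kept, b columns NULL.
After projecting and ordering:
b.days | a.title | b.borrower
25 | Frankenstein | Dave
29 | Frankenstein | Mona
NULL | Beloved | NULL
NULL | Dracula | NULL
NULL | Frankenstein | Uma
NULL | Frankenstein | NULL
NULL | Giver | NULL
NULL | Rebecca | NULL
NULL | Ulysses | NULL

(25, Frankenstein, Dave); (29, Frankenstein, Mona); (NULL, Beloved, NULL); (NULL, Dracula, NULL); (NULL, Frankenstein, Uma); (NULL, Frankenstein, NULL); (NULL, Giver, NULL); (NULL, Rebecca, NULL); (NULL, Ulysses, NULL)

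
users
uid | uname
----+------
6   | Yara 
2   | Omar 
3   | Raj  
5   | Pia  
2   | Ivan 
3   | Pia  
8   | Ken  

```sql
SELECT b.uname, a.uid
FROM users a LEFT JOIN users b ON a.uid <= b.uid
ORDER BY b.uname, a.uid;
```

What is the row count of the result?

30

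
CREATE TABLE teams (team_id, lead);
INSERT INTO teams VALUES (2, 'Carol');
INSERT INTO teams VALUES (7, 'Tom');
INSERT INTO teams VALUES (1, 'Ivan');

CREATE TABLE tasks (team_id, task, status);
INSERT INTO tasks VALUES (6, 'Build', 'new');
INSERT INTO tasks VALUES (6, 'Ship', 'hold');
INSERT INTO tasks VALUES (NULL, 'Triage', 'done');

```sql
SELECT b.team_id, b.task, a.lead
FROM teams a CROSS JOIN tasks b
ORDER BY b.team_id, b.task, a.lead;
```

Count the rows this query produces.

CROSS JOIN pairs every row of `teams` with every row of `tasks`: 3 × 3 = 9 rows.

9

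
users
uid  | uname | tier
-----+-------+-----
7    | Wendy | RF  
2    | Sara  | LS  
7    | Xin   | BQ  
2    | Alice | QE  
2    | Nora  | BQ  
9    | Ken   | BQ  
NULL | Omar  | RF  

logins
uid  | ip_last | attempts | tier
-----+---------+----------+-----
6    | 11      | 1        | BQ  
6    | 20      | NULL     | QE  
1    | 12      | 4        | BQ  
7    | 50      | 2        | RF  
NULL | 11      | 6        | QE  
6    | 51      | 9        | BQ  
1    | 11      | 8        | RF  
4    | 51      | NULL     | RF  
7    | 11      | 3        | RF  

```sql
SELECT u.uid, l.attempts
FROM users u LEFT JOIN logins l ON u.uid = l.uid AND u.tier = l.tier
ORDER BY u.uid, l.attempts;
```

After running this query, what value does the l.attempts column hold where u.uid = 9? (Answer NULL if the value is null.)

NULL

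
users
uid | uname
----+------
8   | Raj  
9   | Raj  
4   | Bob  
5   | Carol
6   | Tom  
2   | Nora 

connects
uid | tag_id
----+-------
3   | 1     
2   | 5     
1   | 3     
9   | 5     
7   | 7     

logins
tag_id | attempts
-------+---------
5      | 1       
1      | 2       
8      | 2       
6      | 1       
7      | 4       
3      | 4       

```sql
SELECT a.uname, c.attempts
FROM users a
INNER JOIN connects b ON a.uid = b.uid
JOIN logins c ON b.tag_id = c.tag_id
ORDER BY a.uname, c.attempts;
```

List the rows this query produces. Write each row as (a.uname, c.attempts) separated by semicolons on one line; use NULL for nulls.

(Nora, 1); (Raj, 1)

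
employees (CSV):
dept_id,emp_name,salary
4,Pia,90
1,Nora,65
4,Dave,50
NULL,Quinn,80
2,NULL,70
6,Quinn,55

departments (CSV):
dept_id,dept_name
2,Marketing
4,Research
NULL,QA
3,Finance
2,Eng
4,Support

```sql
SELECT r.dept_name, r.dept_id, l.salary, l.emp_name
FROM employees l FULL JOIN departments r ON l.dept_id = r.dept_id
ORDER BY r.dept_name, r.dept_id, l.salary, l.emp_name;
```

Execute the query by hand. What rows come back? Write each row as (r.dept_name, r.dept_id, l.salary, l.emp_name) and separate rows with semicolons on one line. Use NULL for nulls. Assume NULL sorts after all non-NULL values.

(Eng, 2, 70, NULL); (Finance, 3, NULL, NULL); (Marketing, 2, 70, NULL); (QA, NULL, NULL, NULL); (Research, 4, 50, Dave); (Research, 4, 90, Pia); (Support, 4, 50, Dave); (Support, 4, 90, Pia); (NULL, NULL, 55, Quinn); (NULL, NULL, 65, Nora); (NULL, NULL, 80, Quinn)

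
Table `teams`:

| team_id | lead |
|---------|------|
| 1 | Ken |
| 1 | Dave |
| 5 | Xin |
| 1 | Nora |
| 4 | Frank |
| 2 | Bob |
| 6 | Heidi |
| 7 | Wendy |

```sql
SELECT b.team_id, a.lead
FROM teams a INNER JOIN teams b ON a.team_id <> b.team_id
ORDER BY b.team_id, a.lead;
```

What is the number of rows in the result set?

INNER JOIN keeps only pairs where the ON condition holds.
Matching on a.team_id <> b.team_id.
- team_id=1: 5 matching b row(s), so 5 row(s) emitted.
- team_id=1: 5 matching b row(s), so 5 row(s) emitted.
- team_id=5: 7 matching b row(s), so 7 row(s) emitted.
- team_id=1: 5 matching b row(s), so 5 row(s) emitted.
- team_id=4: 7 matching b row(s), so 7 row(s) emitted.
- team_id=2: 7 matching b row(s), so 7 row(s) emitted.
- team_id=6: 7 matching b row(s), so 7 row(s) emitted.
- team_id=7: 7 matching b row(s), so 7 row(s) emitted.
Total: 50 rows.

50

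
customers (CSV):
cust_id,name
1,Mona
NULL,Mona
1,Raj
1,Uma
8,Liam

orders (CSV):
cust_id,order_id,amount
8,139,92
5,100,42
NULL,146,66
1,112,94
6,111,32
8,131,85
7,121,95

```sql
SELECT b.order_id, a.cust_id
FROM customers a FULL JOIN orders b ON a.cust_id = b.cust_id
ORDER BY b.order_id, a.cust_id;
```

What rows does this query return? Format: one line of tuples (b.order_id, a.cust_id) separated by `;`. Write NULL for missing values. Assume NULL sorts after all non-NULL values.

FULL OUTER JOIN keeps every row from both sides; unmatched rows get NULL for the other side's columns.
Matching on a.cust_id = b.cust_id. A NULL in a compared column never satisfies the condition.
Matched pairs: 5; unmatched a rows kept: 1; unmatched b rows kept: 4.

(100, NULL); (111, NULL); (112, 1); (112, 1); (112, 1); (121, NULL); (131, 8); (139, 8); (146, NULL); (NULL, NULL)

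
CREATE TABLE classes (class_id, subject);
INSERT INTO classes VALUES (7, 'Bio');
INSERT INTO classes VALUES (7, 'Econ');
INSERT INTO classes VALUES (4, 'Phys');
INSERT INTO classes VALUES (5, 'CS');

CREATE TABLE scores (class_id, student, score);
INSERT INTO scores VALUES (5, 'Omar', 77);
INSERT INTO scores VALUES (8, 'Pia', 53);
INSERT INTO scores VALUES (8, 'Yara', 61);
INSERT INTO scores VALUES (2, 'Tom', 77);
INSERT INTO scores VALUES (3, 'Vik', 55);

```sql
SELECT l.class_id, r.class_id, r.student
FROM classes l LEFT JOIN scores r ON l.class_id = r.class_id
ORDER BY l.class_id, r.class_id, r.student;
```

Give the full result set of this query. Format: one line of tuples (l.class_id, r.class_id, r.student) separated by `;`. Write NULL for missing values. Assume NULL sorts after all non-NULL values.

LEFT JOIN keeps every row from `classes`; unmatched rows get NULL for `scores`'s columns.
Matching on l.class_id = r.class_id.
Matched pairs: 1; unmatched l rows kept: 3.

(4, NULL, NULL); (5, 5, Omar); (7, NULL, NULL); (7, NULL, NULL)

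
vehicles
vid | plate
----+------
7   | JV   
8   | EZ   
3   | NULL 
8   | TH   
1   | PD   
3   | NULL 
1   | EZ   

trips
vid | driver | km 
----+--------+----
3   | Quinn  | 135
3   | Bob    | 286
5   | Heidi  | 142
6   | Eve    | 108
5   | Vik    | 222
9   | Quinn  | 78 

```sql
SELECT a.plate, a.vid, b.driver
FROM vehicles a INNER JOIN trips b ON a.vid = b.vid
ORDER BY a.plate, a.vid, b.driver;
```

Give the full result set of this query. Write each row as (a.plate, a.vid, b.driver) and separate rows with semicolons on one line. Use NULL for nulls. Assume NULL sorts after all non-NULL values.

(NULL, 3, Bob); (NULL, 3, Bob); (NULL, 3, Quinn); (NULL, 3, Quinn)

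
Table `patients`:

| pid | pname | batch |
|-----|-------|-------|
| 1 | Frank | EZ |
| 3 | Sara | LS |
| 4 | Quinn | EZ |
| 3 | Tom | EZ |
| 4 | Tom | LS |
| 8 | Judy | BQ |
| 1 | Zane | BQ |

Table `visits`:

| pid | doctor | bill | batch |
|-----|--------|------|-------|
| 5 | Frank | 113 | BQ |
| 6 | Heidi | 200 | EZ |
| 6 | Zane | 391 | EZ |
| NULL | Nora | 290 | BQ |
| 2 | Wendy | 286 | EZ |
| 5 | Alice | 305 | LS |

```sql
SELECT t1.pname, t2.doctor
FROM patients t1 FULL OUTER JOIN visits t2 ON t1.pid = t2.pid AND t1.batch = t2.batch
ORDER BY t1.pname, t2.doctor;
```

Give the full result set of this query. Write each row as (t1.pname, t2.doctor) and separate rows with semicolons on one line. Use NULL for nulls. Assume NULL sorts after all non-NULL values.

FULL OUTER JOIN keeps every row from both sides; unmatched rows get NULL for the other side's columns.
Matching on t1.pid = t2.pid AND t1.batch = t2.batch. A NULL in a compared column never satisfies the condition.
- t1 row (pid=1, batch=EZ): no match → kept, t2 columns NULL.
- t1 row (pid=3, batch=LS): no match → kept, t2 columns NULL.
- t1 row (pid=4, batch=EZ): no match → kept, t2 columns NULL.
- t1 row (pid=3, batch=EZ): no match → kept, t2 columns NULL.
- t1 row (pid=4, batch=LS): no match → kept, t2 columns NULL.
- t1 row (pid=8, batch=BQ): no match → kept, t2 columns NULL.
- t1 row (pid=1, batch=BQ): no match → kept, t2 columns NULL.
- plus 6 unmatched t2 row(s), each kept with NULL t1 columns.

(Frank, NULL); (Judy, NULL); (Quinn, NULL); (Sara, NULL); (Tom, NULL); (Tom, NULL); (Zane, NULL); (NULL, Alice); (NULL, Frank); (NULL, Heidi); (NULL, Nora); (NULL, Wendy); (NULL, Zane)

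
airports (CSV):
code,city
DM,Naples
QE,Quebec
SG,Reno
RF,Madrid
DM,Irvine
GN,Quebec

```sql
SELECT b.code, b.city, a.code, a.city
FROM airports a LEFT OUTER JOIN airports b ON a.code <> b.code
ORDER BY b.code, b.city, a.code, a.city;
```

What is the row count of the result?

28

LEFT JOIN keeps every row from `airports a`; unmatched rows get NULL for `airports b`'s columns.
Matching on a.code <> b.code.
- a row (code=DM): matches 4 b row(s) → 4 output row(s).
- a row (code=QE): matches 5 b row(s) → 5 output row(s).
- a row (code=SG): matches 5 b row(s) → 5 output row(s).
- a row (code=RF): matches 5 b row(s) → 5 output row(s).
- a row (code=DM): matches 4 b row(s) → 4 output row(s).
- a row (code=GN): matches 5 b row(s) → 5 output row(s).
Total: 28 rows.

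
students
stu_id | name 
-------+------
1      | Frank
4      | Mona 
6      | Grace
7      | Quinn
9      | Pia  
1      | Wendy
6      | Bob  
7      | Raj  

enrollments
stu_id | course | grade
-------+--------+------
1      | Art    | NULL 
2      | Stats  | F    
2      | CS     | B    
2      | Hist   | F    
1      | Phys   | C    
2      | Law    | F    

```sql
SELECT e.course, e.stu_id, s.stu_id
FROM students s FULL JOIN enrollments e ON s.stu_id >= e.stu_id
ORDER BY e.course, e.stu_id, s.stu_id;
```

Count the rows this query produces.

40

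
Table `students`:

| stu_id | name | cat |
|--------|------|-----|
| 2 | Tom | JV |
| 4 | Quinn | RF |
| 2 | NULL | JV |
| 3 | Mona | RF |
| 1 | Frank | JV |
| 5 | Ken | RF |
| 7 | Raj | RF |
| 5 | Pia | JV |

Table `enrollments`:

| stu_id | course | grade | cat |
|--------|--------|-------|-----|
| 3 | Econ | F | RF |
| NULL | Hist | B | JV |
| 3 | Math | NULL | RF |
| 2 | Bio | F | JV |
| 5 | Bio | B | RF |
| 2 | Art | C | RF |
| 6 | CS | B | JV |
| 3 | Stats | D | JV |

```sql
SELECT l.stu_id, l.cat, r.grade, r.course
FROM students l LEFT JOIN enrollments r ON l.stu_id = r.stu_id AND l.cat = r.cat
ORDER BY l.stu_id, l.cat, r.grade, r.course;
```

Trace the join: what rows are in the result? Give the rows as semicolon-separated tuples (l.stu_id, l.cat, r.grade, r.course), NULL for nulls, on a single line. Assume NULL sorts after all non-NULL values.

(1, JV, NULL, NULL); (2, JV, F, Bio); (2, JV, F, Bio); (3, RF, F, Econ); (3, RF, NULL, Math); (4, RF, NULL, NULL); (5, JV, NULL, NULL); (5, RF, B, Bio); (7, RF, NULL, NULL)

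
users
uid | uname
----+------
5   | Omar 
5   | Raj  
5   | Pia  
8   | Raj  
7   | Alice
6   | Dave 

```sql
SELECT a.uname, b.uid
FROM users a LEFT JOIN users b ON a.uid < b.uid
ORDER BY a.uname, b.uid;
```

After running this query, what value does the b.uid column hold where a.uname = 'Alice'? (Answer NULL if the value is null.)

8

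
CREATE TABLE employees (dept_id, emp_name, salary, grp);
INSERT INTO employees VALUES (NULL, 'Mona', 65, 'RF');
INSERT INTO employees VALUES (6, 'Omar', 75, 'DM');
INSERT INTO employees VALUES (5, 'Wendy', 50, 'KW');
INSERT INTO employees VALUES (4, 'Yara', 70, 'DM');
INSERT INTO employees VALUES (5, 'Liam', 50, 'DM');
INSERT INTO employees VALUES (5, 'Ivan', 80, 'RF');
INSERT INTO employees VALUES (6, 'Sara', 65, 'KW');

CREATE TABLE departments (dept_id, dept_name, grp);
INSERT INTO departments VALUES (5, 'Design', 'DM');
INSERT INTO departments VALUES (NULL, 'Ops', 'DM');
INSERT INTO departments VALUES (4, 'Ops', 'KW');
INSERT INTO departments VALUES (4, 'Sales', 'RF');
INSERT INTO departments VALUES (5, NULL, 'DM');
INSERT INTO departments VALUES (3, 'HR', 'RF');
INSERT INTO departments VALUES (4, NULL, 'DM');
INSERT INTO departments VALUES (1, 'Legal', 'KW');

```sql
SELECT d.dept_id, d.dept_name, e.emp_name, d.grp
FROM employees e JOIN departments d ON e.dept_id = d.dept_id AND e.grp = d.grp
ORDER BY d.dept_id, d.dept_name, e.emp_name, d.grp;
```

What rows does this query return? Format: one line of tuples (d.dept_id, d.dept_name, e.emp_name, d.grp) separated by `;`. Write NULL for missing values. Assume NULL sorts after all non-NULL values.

INNER JOIN keeps only pairs where the ON condition holds.
Matching on e.dept_id = d.dept_id AND e.grp = d.grp. A NULL in a compared column never satisfies the condition.
Matched pairs: 3.

(4, NULL, Yara, DM); (5, Design, Liam, DM); (5, NULL, Liam, DM)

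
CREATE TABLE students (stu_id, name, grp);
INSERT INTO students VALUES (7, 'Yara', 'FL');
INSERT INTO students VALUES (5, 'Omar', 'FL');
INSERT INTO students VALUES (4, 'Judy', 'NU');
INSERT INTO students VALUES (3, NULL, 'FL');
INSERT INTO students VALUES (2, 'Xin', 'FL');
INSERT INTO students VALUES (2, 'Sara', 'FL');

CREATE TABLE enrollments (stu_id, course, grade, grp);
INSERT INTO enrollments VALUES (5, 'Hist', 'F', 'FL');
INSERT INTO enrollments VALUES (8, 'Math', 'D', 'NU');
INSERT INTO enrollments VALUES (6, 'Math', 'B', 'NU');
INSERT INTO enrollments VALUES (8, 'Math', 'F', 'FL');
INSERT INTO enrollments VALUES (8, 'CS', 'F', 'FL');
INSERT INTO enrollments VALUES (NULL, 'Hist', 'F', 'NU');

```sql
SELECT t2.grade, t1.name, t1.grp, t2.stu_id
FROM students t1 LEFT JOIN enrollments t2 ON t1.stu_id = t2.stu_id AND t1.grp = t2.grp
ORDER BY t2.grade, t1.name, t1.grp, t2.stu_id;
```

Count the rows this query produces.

LEFT JOIN keeps every row from `students`; unmatched rows get NULL for `enrollments`'s columns.
Matching on t1.stu_id = t2.stu_id AND t1.grp = t2.grp. A NULL in a compared column never satisfies the condition.
Matched pairs: 1; unmatched t1 rows kept: 5.
Total: 1 matched + 5 padded = 6 rows.

6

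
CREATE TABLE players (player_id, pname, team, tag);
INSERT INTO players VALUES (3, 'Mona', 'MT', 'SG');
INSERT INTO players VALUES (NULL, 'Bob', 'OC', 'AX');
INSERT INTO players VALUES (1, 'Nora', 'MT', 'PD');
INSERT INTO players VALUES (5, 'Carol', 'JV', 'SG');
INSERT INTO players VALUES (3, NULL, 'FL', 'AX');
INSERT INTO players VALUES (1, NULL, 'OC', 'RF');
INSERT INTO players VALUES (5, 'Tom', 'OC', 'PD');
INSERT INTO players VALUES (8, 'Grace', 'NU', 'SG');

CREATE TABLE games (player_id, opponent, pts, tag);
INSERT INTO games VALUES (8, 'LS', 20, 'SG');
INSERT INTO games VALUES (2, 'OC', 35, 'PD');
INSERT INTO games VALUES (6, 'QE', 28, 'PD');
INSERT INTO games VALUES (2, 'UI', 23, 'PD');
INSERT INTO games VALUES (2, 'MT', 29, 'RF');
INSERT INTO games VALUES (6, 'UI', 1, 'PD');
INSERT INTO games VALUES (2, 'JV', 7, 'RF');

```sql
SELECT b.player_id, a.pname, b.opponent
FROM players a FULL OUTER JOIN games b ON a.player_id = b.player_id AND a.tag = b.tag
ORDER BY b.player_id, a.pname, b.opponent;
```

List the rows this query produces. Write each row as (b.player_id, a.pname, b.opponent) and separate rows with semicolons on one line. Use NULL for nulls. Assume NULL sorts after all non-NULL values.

(2, NULL, JV); (2, NULL, MT); (2, NULL, OC); (2, NULL, UI); (6, NULL, QE); (6, NULL, UI); (8, Grace, LS); (NULL, Bob, NULL); (NULL, Carol, NULL); (NULL, Mona, NULL); (NULL, Nora, NULL); (NULL, Tom, NULL); (NULL, NULL, NULL); (NULL, NULL, NULL)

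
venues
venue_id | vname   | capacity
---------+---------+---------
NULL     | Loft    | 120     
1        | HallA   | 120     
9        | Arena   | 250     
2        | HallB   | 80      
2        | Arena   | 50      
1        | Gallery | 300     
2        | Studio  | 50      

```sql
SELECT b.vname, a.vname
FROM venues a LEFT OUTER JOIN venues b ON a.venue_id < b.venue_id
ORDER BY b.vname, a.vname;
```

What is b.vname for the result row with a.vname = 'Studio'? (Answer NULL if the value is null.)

LEFT JOIN keeps every row from `venues a`; unmatched rows get NULL for `venues b`'s columns.
Matching on a.venue_id < b.venue_id. A NULL in a compared column never satisfies the condition.
- venue_id=NULL: no b row matches, row kept with b columns NULL.
- venue_id=1: 4 matching b row(s), so 4 row(s) emitted.
- venue_id=9: no b row matches, row kept with b columns NULL.
- venue_id=2: 1 matching b row(s), so 1 row(s) emitted.
- venue_id=2: 1 matching b row(s), so 1 row(s) emitted.
- venue_id=1: 4 matching b row(s), so 4 row(s) emitted.
- venue_id=2: 1 matching b row(s), so 1 row(s) emitted.

Arena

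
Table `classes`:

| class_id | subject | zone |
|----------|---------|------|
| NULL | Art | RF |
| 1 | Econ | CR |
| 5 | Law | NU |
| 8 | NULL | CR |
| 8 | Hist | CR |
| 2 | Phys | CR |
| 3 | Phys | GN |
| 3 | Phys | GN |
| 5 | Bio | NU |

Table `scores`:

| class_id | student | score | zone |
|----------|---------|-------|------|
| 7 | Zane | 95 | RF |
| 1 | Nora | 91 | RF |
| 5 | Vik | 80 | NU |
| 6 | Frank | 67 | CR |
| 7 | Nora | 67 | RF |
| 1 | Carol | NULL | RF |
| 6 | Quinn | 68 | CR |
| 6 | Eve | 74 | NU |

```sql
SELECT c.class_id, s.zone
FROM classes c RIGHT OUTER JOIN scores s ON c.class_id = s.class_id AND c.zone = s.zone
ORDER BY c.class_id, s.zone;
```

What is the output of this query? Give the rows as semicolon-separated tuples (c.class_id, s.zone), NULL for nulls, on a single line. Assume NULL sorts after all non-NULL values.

(5, NU); (5, NU); (NULL, CR); (NULL, CR); (NULL, NU); (NULL, RF); (NULL, RF); (NULL, RF); (NULL, RF)

RIGHT JOIN keeps every row from `scores`; unmatched rows get NULL for `classes`'s columns.
Matching on c.class_id = s.class_id AND c.zone = s.zone. A NULL in a compared column never satisfies the condition.
Matched pairs: 2; unmatched s rows kept: 7.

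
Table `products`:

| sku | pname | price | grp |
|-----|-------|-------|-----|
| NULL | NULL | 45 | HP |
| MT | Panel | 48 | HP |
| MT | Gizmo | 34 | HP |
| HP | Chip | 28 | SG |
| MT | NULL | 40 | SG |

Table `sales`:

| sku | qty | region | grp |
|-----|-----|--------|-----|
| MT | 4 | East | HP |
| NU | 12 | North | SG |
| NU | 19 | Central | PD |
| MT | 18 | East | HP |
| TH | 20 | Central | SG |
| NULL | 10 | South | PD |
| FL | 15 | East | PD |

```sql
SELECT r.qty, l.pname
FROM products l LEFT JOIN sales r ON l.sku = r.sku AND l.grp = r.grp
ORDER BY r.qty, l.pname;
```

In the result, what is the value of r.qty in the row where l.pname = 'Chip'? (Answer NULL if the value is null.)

LEFT JOIN keeps every row from `products`; unmatched rows get NULL for `sales`'s columns.
Matching on l.sku = r.sku AND l.grp = r.grp. A NULL in a compared column never satisfies the condition.
- l row (sku=NULL, grp=HP): no match → kept, r columns NULL.
- l row (sku=MT, grp=HP): matches 2 r row(s) → 2 output row(s).
- l row (sku=MT, grp=HP): matches 2 r row(s) → 2 output row(s).
- l row (sku=HP, grp=SG): no match → kept, r columns NULL.
- l row (sku=MT, grp=SG): no match → kept, r columns NULL.

NULL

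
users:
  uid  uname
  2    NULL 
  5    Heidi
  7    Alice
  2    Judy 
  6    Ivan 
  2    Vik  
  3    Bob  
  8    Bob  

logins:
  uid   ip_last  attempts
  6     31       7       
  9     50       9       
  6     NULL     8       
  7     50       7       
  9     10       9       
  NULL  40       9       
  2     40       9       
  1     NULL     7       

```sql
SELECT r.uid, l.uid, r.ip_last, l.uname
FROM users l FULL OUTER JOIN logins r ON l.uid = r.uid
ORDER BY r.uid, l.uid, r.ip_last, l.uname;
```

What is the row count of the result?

13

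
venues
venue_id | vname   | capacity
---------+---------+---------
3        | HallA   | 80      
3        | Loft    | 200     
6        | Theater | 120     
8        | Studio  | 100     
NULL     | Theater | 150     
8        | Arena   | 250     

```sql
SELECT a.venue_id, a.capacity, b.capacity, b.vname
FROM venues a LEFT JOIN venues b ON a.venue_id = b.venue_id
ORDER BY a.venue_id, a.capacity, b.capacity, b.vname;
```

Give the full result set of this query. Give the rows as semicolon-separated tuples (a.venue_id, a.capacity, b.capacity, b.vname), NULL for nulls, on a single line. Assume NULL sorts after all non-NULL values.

(3, 80, 80, HallA); (3, 80, 200, Loft); (3, 200, 80, HallA); (3, 200, 200, Loft); (6, 120, 120, Theater); (8, 100, 100, Studio); (8, 100, 250, Arena); (8, 250, 100, Studio); (8, 250, 250, Arena); (NULL, 150, NULL, NULL)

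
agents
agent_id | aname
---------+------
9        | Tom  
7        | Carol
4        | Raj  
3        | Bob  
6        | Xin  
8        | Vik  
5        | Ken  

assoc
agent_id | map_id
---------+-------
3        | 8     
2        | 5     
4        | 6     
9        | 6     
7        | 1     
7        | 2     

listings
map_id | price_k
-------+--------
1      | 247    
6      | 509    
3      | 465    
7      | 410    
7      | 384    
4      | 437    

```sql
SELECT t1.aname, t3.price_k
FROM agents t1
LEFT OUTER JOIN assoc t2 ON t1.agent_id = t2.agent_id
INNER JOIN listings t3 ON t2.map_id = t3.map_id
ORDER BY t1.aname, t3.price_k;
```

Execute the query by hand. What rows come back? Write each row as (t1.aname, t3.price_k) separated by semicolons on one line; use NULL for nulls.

Joins associate left-to-right: agents LEFT JOIN assoc on agent_id gives 8 intermediate row(s).
Then INNER JOIN `listings t3` on map_id: keep only rows whose t2.map_id appears in t3.

(Carol, 247); (Raj, 509); (Tom, 509)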